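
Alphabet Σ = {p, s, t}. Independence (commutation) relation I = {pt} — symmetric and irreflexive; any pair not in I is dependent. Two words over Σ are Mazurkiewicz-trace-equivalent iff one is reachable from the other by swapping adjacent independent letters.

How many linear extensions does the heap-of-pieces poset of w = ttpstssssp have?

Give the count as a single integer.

3

piece 0:t — minimal
piece 1:t rests on {0:t}
piece 2:p — minimal
piece 3:s rests on {1:t, 2:p}
piece 4:t rests on {3:s}
piece 5:s rests on {4:t}
piece 6:s rests on {5:s}
piece 7:s rests on {6:s}
piece 8:s rests on {7:s}
piece 9:p rests on {8:s}
minimal pieces: {0:t, 2:p}
ways to finish when only these pieces remain (= sum over removing one remaining piece with nothing left below it):
  1 left: {9}→1
  2 left: {8,9}→1
  3 left: {7,8,9}→1
  4 left: {6,7,8,9}→1
  5 left: {5,6,7,8,9}→1
  6 left: {4,5,6,7,8,9}→1
  7 left: {3,4,5,6,7,8,9}→1
  8 left: {1,3,4,5,6,7,8,9}→1  {2,3,4,5,6,7,8,9}→1
  placing 0:t first → 2 extensions
  placing 2:p first → 1 extensions
total linear extensions = 3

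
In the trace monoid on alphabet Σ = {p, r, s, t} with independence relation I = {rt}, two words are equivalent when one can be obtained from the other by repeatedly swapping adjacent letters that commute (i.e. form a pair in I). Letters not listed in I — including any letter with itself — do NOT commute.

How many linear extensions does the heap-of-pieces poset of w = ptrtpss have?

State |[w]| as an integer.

3

#0=p has no predecessor
#1=t depends on [0:p]
#2=r depends on [0:p]
#3=t depends on [1:t]
#4=p depends on [2:r, 3:t]
#5=s depends on [4:p]
#6=s depends on [5:s]
sources: [0:p]
N(rest) = Σ N(rest − s) over sources s of rest; N(one piece) = 1:
  size 1 → [6]=1
  size 2 → [5,6]=1
  size 3 → [4,5,6]=1
  size 4 → [2,4,5,6]=1  [3,4,5,6]=1
  size 5 → [1,3,4,5,6]=1  [2,3,4,5,6]=2
  first=0(p) contributes 3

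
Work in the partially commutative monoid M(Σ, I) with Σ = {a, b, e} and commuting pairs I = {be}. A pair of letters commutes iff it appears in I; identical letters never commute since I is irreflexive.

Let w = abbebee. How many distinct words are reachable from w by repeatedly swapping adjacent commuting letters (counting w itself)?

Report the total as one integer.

0(a) covers ∅
1(b) covers 0:a
2(b) covers 1:b
3(e) covers 0:a
4(b) covers 2:b
5(e) covers 3:e
6(e) covers 5:e
floor of heap: 0:a
completions by unplaced set U, small U first (add the entries for U minus each lowest piece of U):
  |U|=1: {4}:1  {6}:1
  |U|=2: {2,4}:1  {4,6}:2  {5,6}:1
  |U|=3: {1,2,4}:1  {2,4,6}:3  {3,5,6}:1  {4,5,6}:3
  |U|=4: {1,2,4,6}:4  {2,4,5,6}:6  {3,4,5,6}:4
  |U|=5: {1,2,4,5,6}:10  {2,3,4,5,6}:10
  start at 0(a): 20

20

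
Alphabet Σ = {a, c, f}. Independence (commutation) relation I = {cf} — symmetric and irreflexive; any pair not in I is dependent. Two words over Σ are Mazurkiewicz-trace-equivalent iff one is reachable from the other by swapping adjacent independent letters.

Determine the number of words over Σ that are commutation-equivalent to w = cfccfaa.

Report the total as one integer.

10

0(c) covers ∅
1(f) covers ∅
2(c) covers 0:c
3(c) covers 2:c
4(f) covers 1:f
5(a) covers 3:c, 4:f
6(a) covers 5:a
floor of heap: 0:c, 1:f
completions by unplaced set U, small U first (add the entries for U minus each lowest piece of U):
  |U|=1: {6}:1
  |U|=2: {5,6}:1
  |U|=3: {3,5,6}:1  {4,5,6}:1
  |U|=4: {1,4,5,6}:1  {2,3,5,6}:1  {3,4,5,6}:2
  |U|=5: {0,2,3,5,6}:1  {1,3,4,5,6}:3  {2,3,4,5,6}:3
  start at 0(c): 6
  start at 1(f): 4
sum over floor = 10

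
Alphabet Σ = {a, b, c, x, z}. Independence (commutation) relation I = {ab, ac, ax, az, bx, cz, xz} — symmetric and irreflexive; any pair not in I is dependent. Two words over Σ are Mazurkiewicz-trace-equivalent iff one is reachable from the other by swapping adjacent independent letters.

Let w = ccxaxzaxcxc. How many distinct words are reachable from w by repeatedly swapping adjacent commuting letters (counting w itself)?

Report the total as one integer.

495

drop 0:c onto floor
drop 1:c onto {0:c}
drop 2:x onto {1:c}
drop 3:a onto floor
drop 4:x onto {2:x}
drop 5:z onto floor
drop 6:a onto {3:a}
drop 7:x onto {4:x}
drop 8:c onto {7:x}
drop 9:x onto {8:c}
drop 10:c onto {9:x}
ground layer = {0:c, 3:a, 5:z}
drop-orders for the pieces not yet dropped (sum over which currently-grounded one goes next):
  1 to go: {5} 1  {6} 1  {10} 1
  2 to go: {3,6} 1  {5,6} 2  {5,10} 2  {6,10} 2  {9,10} 1
  3 to go: {3,5,6} 3  {3,6,10} 3  {5,6,10} 6  {5,9,10} 3  {6,9,10} 3  {8,9,10} 1
  4 to go: {3,5,6,10} 12  {3,6,9,10} 6  {5,6,9,10} 12  {5,8,9,10} 4  {6,8,9,10} 4  {7,8,9,10} 1
  5 to go: {3,5,6,9,10} 30  {3,6,8,9,10} 10  {4,7,8,9,10} 1  {5,6,8,9,10} 20  {5,7,8,9,10} 5  {6,7,8,9,10} 5
  6 to go: {2,4,7,8,9,10} 1  {3,5,6,8,9,10} 60  {3,6,7,8,9,10} 15  {4,5,7,8,9,10} 6  {4,6,7,8,9,10} 6  {5,6,7,8,9,10} 30
  7 to go: {1,2,4,7,8,9,10} 1  {2,4,5,7,8,9,10} 7  {2,4,6,7,8,9,10} 7  {3,4,6,7,8,9,10} 21  {3,5,6,7,8,9,10} 105  {4,5,6,7,8,9,10} 42
  8 to go: {0,1,2,4,7,8,9,10} 1  {1,2,4,5,7,8,9,10} 8  {1,2,4,6,7,8,9,10} 8  {2,3,4,6,7,8,9,10} 28  {2,4,5,6,7,8,9,10} 56  {3,4,5,6,7,8,9,10} 168
  9 to go: {0,1,2,4,5,7,8,9,10} 9  {0,1,2,4,6,7,8,9,10} 9  {1,2,3,4,6,7,8,9,10} 36  {1,2,4,5,6,7,8,9,10} 72  {2,3,4,5,6,7,8,9,10} 252
  if 0:c drops first: 360 orders
  if 3:a drops first: 90 orders
  if 5:z drops first: 45 orders
heap linearizations: 495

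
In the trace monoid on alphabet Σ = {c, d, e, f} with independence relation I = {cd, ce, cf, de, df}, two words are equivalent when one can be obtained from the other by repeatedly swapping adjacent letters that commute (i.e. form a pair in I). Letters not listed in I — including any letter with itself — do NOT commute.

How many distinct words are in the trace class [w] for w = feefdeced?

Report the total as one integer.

252

drop 0:f onto floor
drop 1:e onto {0:f}
drop 2:e onto {1:e}
drop 3:f onto {2:e}
drop 4:d onto floor
drop 5:e onto {3:f}
drop 6:c onto floor
drop 7:e onto {5:e}
drop 8:d onto {4:d}
ground layer = {0:f, 4:d, 6:c}
drop-orders for the pieces not yet dropped (sum over which currently-grounded one goes next):
  1 to go: {6} 1  {7} 1  {8} 1
  2 to go: {4,8} 1  {5,7} 1  {6,7} 2  {6,8} 2  {7,8} 2
  3 to go: {3,5,7} 1  {4,6,8} 3  {4,7,8} 3  {5,6,7} 3  {5,7,8} 3  {6,7,8} 6
  4 to go: {2,3,5,7} 1  {3,5,6,7} 4  {3,5,7,8} 4  {4,5,7,8} 6  {4,6,7,8} 12  {5,6,7,8} 12
  5 to go: {1,2,3,5,7} 1  {2,3,5,6,7} 5  {2,3,5,7,8} 5  {3,4,5,7,8} 10  {3,5,6,7,8} 20  {4,5,6,7,8} 30
  6 to go: {0,1,2,3,5,7} 1  {1,2,3,5,6,7} 6  {1,2,3,5,7,8} 6  {2,3,4,5,7,8} 15  {2,3,5,6,7,8} 30  {3,4,5,6,7,8} 60
  7 to go: {0,1,2,3,5,6,7} 7  {0,1,2,3,5,7,8} 7  {1,2,3,4,5,7,8} 21  {1,2,3,5,6,7,8} 42  {2,3,4,5,6,7,8} 105
  if 0:f drops first: 168 orders
  if 4:d drops first: 56 orders
  if 6:c drops first: 28 orders
heap linearizations: 252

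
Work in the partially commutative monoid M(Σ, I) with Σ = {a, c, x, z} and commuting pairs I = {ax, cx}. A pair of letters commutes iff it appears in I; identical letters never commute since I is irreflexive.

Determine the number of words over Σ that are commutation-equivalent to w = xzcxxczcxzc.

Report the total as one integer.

#0=x has no predecessor
#1=z depends on [0:x]
#2=c depends on [1:z]
#3=x depends on [1:z]
#4=x depends on [3:x]
#5=c depends on [2:c]
#6=z depends on [4:x, 5:c]
#7=c depends on [6:z]
#8=x depends on [6:z]
#9=z depends on [7:c, 8:x]
#10=c depends on [9:z]
sources: [0:x]
N(rest) = Σ N(rest − s) over sources s of rest; N(one piece) = 1:
  size 1 → [10]=1
  size 2 → [9,10]=1
  size 3 → [7,9,10]=1  [8,9,10]=1
  size 4 → [7,8,9,10]=2
  size 5 → [6,7,8,9,10]=2
  size 6 → [4,6,7,8,9,10]=2  [5,6,7,8,9,10]=2
  size 7 → [2,5,6,7,8,9,10]=2  [3,4,6,7,8,9,10]=2  [4,5,6,7,8,9,10]=4
  size 8 → [2,4,5,6,7,8,9,10]=6  [3,4,5,6,7,8,9,10]=6
  size 9 → [2,3,4,5,6,7,8,9,10]=12
  first=0(x) contributes 12

12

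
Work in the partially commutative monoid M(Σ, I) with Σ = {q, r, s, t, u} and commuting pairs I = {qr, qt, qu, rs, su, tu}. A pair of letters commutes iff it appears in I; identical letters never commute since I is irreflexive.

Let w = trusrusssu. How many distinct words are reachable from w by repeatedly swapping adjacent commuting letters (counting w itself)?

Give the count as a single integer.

126

drop 0:t onto floor
drop 1:r onto {0:t}
drop 2:u onto {1:r}
drop 3:s onto {0:t}
drop 4:r onto {2:u}
drop 5:u onto {4:r}
drop 6:s onto {3:s}
drop 7:s onto {6:s}
drop 8:s onto {7:s}
drop 9:u onto {5:u}
ground layer = {0:t}
drop-orders for the pieces not yet dropped (sum over which currently-grounded one goes next):
  1 to go: {8} 1  {9} 1
  2 to go: {5,9} 1  {7,8} 1  {8,9} 2
  3 to go: {4,5,9} 1  {5,8,9} 3  {6,7,8} 1  {7,8,9} 3
  4 to go: {2,4,5,9} 1  {3,6,7,8} 1  {4,5,8,9} 4  {5,7,8,9} 6  {6,7,8,9} 4
  5 to go: {1,2,4,5,9} 1  {2,4,5,8,9} 5  {3,6,7,8,9} 5  {4,5,7,8,9} 10  {5,6,7,8,9} 10
  6 to go: {1,2,4,5,8,9} 6  {2,4,5,7,8,9} 15  {3,5,6,7,8,9} 15  {4,5,6,7,8,9} 20
  7 to go: {1,2,4,5,7,8,9} 21  {2,4,5,6,7,8,9} 35  {3,4,5,6,7,8,9} 35
  8 to go: {1,2,4,5,6,7,8,9} 56  {2,3,4,5,6,7,8,9} 70
  if 0:t drops first: 126 orders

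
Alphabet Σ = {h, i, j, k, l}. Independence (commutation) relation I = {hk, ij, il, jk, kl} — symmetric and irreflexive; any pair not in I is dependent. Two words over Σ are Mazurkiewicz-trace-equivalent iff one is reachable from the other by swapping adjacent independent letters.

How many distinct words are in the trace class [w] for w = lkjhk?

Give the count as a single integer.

10

piece 0:l — minimal
piece 1:k — minimal
piece 2:j rests on {0:l}
piece 3:h rests on {2:j}
piece 4:k rests on {1:k}
minimal pieces: {0:l, 1:k}
ways to finish when only these pieces remain (= sum over removing one remaining piece with nothing left below it):
  1 left: {3}→1  {4}→1
  2 left: {1,4}→1  {2,3}→1  {3,4}→2
  3 left: {0,2,3}→1  {1,3,4}→3  {2,3,4}→3
  placing 0:l first → 6 extensions
  placing 1:k first → 4 extensions
total linear extensions = 10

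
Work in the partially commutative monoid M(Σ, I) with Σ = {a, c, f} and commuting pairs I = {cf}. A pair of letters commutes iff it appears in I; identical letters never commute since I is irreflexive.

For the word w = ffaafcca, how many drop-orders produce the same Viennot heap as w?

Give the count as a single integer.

#0=f has no predecessor
#1=f depends on [0:f]
#2=a depends on [1:f]
#3=a depends on [2:a]
#4=f depends on [3:a]
#5=c depends on [3:a]
#6=c depends on [5:c]
#7=a depends on [4:f, 6:c]
sources: [0:f]
N(rest) = Σ N(rest − s) over sources s of rest; N(one piece) = 1:
  size 1 → [7]=1
  size 2 → [4,7]=1  [6,7]=1
  size 3 → [4,6,7]=2  [5,6,7]=1
  size 4 → [4,5,6,7]=3
  size 5 → [3,4,5,6,7]=3
  size 6 → [2,3,4,5,6,7]=3
  first=0(f) contributes 3

3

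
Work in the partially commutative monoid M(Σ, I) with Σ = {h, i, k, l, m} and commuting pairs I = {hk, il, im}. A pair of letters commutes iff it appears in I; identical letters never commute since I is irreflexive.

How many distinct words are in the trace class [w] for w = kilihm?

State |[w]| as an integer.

piece 0:k — minimal
piece 1:i rests on {0:k}
piece 2:l rests on {0:k}
piece 3:i rests on {1:i}
piece 4:h rests on {2:l, 3:i}
piece 5:m rests on {4:h}
minimal pieces: {0:k}
ways to finish when only these pieces remain (= sum over removing one remaining piece with nothing left below it):
  1 left: {5}→1
  2 left: {4,5}→1
  3 left: {2,4,5}→1  {3,4,5}→1
  4 left: {1,3,4,5}→1  {2,3,4,5}→2
  placing 0:k first → 3 extensions

3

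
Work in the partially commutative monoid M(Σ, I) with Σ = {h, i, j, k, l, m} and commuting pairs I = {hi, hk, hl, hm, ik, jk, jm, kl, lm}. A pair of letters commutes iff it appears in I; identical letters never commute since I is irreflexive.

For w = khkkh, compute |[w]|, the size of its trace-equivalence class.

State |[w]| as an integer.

piece 0:k — minimal
piece 1:h — minimal
piece 2:k rests on {0:k}
piece 3:k rests on {2:k}
piece 4:h rests on {1:h}
minimal pieces: {0:k, 1:h}
ways to finish when only these pieces remain (= sum over removing one remaining piece with nothing left below it):
  1 left: {3}→1  {4}→1
  2 left: {1,4}→1  {2,3}→1  {3,4}→2
  3 left: {0,2,3}→1  {1,3,4}→3  {2,3,4}→3
  placing 0:k first → 6 extensions
  placing 1:h first → 4 extensions
total linear extensions = 10

10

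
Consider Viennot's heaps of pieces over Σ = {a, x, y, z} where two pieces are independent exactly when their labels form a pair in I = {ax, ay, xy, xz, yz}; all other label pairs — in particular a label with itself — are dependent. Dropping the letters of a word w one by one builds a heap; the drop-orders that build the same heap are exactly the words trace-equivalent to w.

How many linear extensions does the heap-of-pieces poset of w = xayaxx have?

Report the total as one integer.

#0=x has no predecessor
#1=a has no predecessor
#2=y has no predecessor
#3=a depends on [1:a]
#4=x depends on [0:x]
#5=x depends on [4:x]
sources: [0:x, 1:a, 2:y]
N(rest) = Σ N(rest − s) over sources s of rest; N(one piece) = 1:
  size 1 → [2]=1  [3]=1  [5]=1
  size 2 → [1,3]=1  [2,3]=2  [2,5]=2  [3,5]=2  [4,5]=1
  size 3 → [0,4,5]=1  [1,2,3]=3  [1,3,5]=3  [2,3,5]=6  [2,4,5]=3  [3,4,5]=3
  size 4 → [0,2,4,5]=4  [0,3,4,5]=4  [1,2,3,5]=12  [1,3,4,5]=6  [2,3,4,5]=12
  first=0(x) contributes 30
  first=1(a) contributes 20
  first=2(y) contributes 10
|[w]| = 60

60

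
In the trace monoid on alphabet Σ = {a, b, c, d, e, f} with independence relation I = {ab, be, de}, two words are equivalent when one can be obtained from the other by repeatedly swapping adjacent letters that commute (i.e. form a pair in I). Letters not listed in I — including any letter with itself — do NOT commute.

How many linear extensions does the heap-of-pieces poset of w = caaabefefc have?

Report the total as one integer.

piece 0:c — minimal
piece 1:a rests on {0:c}
piece 2:a rests on {1:a}
piece 3:a rests on {2:a}
piece 4:b rests on {0:c}
piece 5:e rests on {3:a}
piece 6:f rests on {4:b, 5:e}
piece 7:e rests on {6:f}
piece 8:f rests on {7:e}
piece 9:c rests on {8:f}
minimal pieces: {0:c}
ways to finish when only these pieces remain (= sum over removing one remaining piece with nothing left below it):
  1 left: {9}→1
  2 left: {8,9}→1
  3 left: {7,8,9}→1
  4 left: {6,7,8,9}→1
  5 left: {4,6,7,8,9}→1  {5,6,7,8,9}→1
  6 left: {3,5,6,7,8,9}→1  {4,5,6,7,8,9}→2
  7 left: {2,3,5,6,7,8,9}→1  {3,4,5,6,7,8,9}→3
  8 left: {1,2,3,5,6,7,8,9}→1  {2,3,4,5,6,7,8,9}→4
  placing 0:c first → 5 extensions

5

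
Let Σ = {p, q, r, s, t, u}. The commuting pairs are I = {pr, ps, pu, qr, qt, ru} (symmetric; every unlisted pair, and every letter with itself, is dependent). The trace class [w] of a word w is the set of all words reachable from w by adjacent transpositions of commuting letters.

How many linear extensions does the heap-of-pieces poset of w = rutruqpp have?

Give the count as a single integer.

piece 0:r — minimal
piece 1:u — minimal
piece 2:t rests on {0:r, 1:u}
piece 3:r rests on {2:t}
piece 4:u rests on {2:t}
piece 5:q rests on {4:u}
piece 6:p rests on {5:q}
piece 7:p rests on {6:p}
minimal pieces: {0:r, 1:u}
ways to finish when only these pieces remain (= sum over removing one remaining piece with nothing left below it):
  1 left: {3}→1  {7}→1
  2 left: {3,7}→2  {6,7}→1
  3 left: {3,6,7}→3  {5,6,7}→1
  4 left: {3,5,6,7}→4  {4,5,6,7}→1
  5 left: {3,4,5,6,7}→5
  6 left: {2,3,4,5,6,7}→5
  placing 0:r first → 5 extensions
  placing 1:u first → 5 extensions
total linear extensions = 10

10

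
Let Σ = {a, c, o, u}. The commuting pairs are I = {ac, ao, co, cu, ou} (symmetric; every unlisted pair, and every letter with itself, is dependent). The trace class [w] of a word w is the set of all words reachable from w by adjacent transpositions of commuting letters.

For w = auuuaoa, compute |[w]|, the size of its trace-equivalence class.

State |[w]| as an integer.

7

#0=a has no predecessor
#1=u depends on [0:a]
#2=u depends on [1:u]
#3=u depends on [2:u]
#4=a depends on [3:u]
#5=o has no predecessor
#6=a depends on [4:a]
sources: [0:a, 5:o]
N(rest) = Σ N(rest − s) over sources s of rest; N(one piece) = 1:
  size 1 → [5]=1  [6]=1
  size 2 → [4,6]=1  [5,6]=2
  size 3 → [3,4,6]=1  [4,5,6]=3
  size 4 → [2,3,4,6]=1  [3,4,5,6]=4
  size 5 → [1,2,3,4,6]=1  [2,3,4,5,6]=5
  first=0(a) contributes 6
  first=5(o) contributes 1
|[w]| = 7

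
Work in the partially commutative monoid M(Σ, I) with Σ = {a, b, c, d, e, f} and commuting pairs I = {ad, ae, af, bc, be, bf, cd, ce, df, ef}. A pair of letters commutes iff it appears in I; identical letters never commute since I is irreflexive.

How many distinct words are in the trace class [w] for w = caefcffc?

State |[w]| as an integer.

drop 0:c onto floor
drop 1:a onto {0:c}
drop 2:e onto floor
drop 3:f onto {0:c}
drop 4:c onto {1:a, 3:f}
drop 5:f onto {4:c}
drop 6:f onto {5:f}
drop 7:c onto {6:f}
ground layer = {0:c, 2:e}
drop-orders for the pieces not yet dropped (sum over which currently-grounded one goes next):
  1 to go: {2} 1  {7} 1
  2 to go: {2,7} 2  {6,7} 1
  3 to go: {2,6,7} 3  {5,6,7} 1
  4 to go: {2,5,6,7} 4  {4,5,6,7} 1
  5 to go: {1,4,5,6,7} 1  {2,4,5,6,7} 5  {3,4,5,6,7} 1
  6 to go: {1,2,4,5,6,7} 6  {1,3,4,5,6,7} 2  {2,3,4,5,6,7} 6
  if 0:c drops first: 14 orders
  if 2:e drops first: 2 orders
heap linearizations: 16

16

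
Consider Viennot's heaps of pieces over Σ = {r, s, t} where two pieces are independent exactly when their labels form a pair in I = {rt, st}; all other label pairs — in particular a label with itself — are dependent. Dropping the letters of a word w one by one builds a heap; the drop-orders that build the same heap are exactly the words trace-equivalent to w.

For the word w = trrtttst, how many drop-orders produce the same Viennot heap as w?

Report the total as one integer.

56

#0=t has no predecessor
#1=r has no predecessor
#2=r depends on [1:r]
#3=t depends on [0:t]
#4=t depends on [3:t]
#5=t depends on [4:t]
#6=s depends on [2:r]
#7=t depends on [5:t]
sources: [0:t, 1:r]
N(rest) = Σ N(rest − s) over sources s of rest; N(one piece) = 1:
  size 1 → [6]=1  [7]=1
  size 2 → [2,6]=1  [5,7]=1  [6,7]=2
  size 3 → [1,2,6]=1  [2,6,7]=3  [4,5,7]=1  [5,6,7]=3
  size 4 → [1,2,6,7]=4  [2,5,6,7]=6  [3,4,5,7]=1  [4,5,6,7]=4
  size 5 → [0,3,4,5,7]=1  [1,2,5,6,7]=10  [2,4,5,6,7]=10  [3,4,5,6,7]=5
  size 6 → [0,3,4,5,6,7]=6  [1,2,4,5,6,7]=20  [2,3,4,5,6,7]=15
  first=0(t) contributes 35
  first=1(r) contributes 21
|[w]| = 56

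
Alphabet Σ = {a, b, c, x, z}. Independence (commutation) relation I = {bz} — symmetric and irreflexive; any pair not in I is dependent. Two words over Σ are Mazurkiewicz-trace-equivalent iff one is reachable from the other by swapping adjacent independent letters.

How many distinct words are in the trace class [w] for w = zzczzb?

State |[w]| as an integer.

3

drop 0:z onto floor
drop 1:z onto {0:z}
drop 2:c onto {1:z}
drop 3:z onto {2:c}
drop 4:z onto {3:z}
drop 5:b onto {2:c}
ground layer = {0:z}
drop-orders for the pieces not yet dropped (sum over which currently-grounded one goes next):
  1 to go: {4} 1  {5} 1
  2 to go: {3,4} 1  {4,5} 2
  3 to go: {3,4,5} 3
  4 to go: {2,3,4,5} 3
  if 0:z drops first: 3 orders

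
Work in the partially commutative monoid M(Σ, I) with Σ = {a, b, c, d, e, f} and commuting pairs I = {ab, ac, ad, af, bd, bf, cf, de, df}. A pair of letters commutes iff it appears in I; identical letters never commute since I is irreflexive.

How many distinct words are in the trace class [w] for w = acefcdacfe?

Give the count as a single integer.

120

0(a) covers ∅
1(c) covers ∅
2(e) covers 0:a, 1:c
3(f) covers 2:e
4(c) covers 2:e
5(d) covers 4:c
6(a) covers 2:e
7(c) covers 5:d
8(f) covers 3:f
9(e) covers 6:a, 7:c, 8:f
floor of heap: 0:a, 1:c
completions by unplaced set U, small U first (add the entries for U minus each lowest piece of U):
  |U|=1: {9}:1
  |U|=2: {6,9}:1  {7,9}:1  {8,9}:1
  |U|=3: {3,8,9}:1  {5,7,9}:1  {6,7,9}:2  {6,8,9}:2  {7,8,9}:2
  |U|=4: {3,6,8,9}:3  {3,7,8,9}:3  {4,5,7,9}:1  {5,6,7,9}:3  {5,7,8,9}:3  {6,7,8,9}:6
  |U|=5: {3,5,7,8,9}:6  {3,6,7,8,9}:12  {4,5,6,7,9}:4  {4,5,7,8,9}:4  {5,6,7,8,9}:12
  |U|=6: {3,4,5,7,8,9}:10  {3,5,6,7,8,9}:30  {4,5,6,7,8,9}:20
  |U|=7: {3,4,5,6,7,8,9}:60
  |U|=8: {2,3,4,5,6,7,8,9}:60
  start at 0(a): 60
  start at 1(c): 60
sum over floor = 120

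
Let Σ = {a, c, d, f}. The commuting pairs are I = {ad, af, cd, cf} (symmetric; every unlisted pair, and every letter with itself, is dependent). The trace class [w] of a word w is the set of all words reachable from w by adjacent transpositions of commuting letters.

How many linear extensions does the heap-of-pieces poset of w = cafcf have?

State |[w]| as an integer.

#0=c has no predecessor
#1=a depends on [0:c]
#2=f has no predecessor
#3=c depends on [1:a]
#4=f depends on [2:f]
sources: [0:c, 2:f]
N(rest) = Σ N(rest − s) over sources s of rest; N(one piece) = 1:
  size 1 → [3]=1  [4]=1
  size 2 → [1,3]=1  [2,4]=1  [3,4]=2
  size 3 → [0,1,3]=1  [1,3,4]=3  [2,3,4]=3
  first=0(c) contributes 6
  first=2(f) contributes 4
|[w]| = 10

10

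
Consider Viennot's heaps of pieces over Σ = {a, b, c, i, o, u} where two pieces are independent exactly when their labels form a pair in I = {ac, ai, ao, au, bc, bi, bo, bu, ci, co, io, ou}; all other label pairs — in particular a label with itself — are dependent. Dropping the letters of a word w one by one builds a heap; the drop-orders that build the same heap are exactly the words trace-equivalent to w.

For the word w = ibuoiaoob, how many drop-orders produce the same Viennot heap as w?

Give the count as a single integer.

piece 0:i — minimal
piece 1:b — minimal
piece 2:u rests on {0:i}
piece 3:o — minimal
piece 4:i rests on {2:u}
piece 5:a rests on {1:b}
piece 6:o rests on {3:o}
piece 7:o rests on {6:o}
piece 8:b rests on {5:a}
minimal pieces: {0:i, 1:b, 3:o}
ways to finish when only these pieces remain (= sum over removing one remaining piece with nothing left below it):
  1 left: {4}→1  {7}→1  {8}→1
  2 left: {2,4}→1  {4,7}→2  {4,8}→2  {5,8}→1  {6,7}→1  {7,8}→2
  3 left: {0,2,4}→1  {1,5,8}→1  {2,4,7}→3  {2,4,8}→3  {3,6,7}→1  {4,5,8}→3  {4,6,7}→3  {4,7,8}→6  {5,7,8}→3  {6,7,8}→3
  4 left: {0,2,4,7}→4  {0,2,4,8}→4  {1,4,5,8}→4  {1,5,7,8}→4  {2,4,5,8}→6  {2,4,6,7}→6  {2,4,7,8}→12  {3,4,6,7}→4  {3,6,7,8}→4  {4,5,7,8}→12  {4,6,7,8}→12  {5,6,7,8}→6
  5 left: {0,2,4,5,8}→10  {0,2,4,6,7}→10  {0,2,4,7,8}→20  {1,2,4,5,8}→10  {1,4,5,7,8}→20  {1,5,6,7,8}→10  {2,3,4,6,7}→10  {2,4,5,7,8}→30  {2,4,6,7,8}→30  {3,4,6,7,8}→20  {3,5,6,7,8}→10  {4,5,6,7,8}→30
  6 left: {0,1,2,4,5,8}→20  {0,2,3,4,6,7}→20  {0,2,4,5,7,8}→60  {0,2,4,6,7,8}→60  {1,2,4,5,7,8}→60  {1,3,5,6,7,8}→20  {1,4,5,6,7,8}→60  {2,3,4,6,7,8}→60  {2,4,5,6,7,8}→90  {3,4,5,6,7,8}→60
  7 left: {0,1,2,4,5,7,8}→140  {0,2,3,4,6,7,8}→140  {0,2,4,5,6,7,8}→210  {1,2,4,5,6,7,8}→210  {1,3,4,5,6,7,8}→140  {2,3,4,5,6,7,8}→210
  placing 0:i first → 560 extensions
  placing 1:b first → 560 extensions
  placing 3:o first → 560 extensions
total linear extensions = 1680

1680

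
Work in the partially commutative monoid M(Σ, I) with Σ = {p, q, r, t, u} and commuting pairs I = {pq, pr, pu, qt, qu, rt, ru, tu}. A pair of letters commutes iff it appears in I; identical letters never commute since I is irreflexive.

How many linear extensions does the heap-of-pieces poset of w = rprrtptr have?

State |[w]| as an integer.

70

piece 0:r — minimal
piece 1:p — minimal
piece 2:r rests on {0:r}
piece 3:r rests on {2:r}
piece 4:t rests on {1:p}
piece 5:p rests on {4:t}
piece 6:t rests on {5:p}
piece 7:r rests on {3:r}
minimal pieces: {0:r, 1:p}
ways to finish when only these pieces remain (= sum over removing one remaining piece with nothing left below it):
  1 left: {6}→1  {7}→1
  2 left: {3,7}→1  {5,6}→1  {6,7}→2
  3 left: {2,3,7}→1  {3,6,7}→3  {4,5,6}→1  {5,6,7}→3
  4 left: {0,2,3,7}→1  {1,4,5,6}→1  {2,3,6,7}→4  {3,5,6,7}→6  {4,5,6,7}→4
  5 left: {0,2,3,6,7}→5  {1,4,5,6,7}→5  {2,3,5,6,7}→10  {3,4,5,6,7}→10
  6 left: {0,2,3,5,6,7}→15  {1,3,4,5,6,7}→15  {2,3,4,5,6,7}→20
  placing 0:r first → 35 extensions
  placing 1:p first → 35 extensions
total linear extensions = 70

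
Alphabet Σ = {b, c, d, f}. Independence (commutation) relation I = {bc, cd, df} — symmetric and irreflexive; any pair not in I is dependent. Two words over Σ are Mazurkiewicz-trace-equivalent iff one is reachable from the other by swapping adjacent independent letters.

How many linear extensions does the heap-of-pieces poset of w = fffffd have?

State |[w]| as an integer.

piece 0:f — minimal
piece 1:f rests on {0:f}
piece 2:f rests on {1:f}
piece 3:f rests on {2:f}
piece 4:f rests on {3:f}
piece 5:d — minimal
minimal pieces: {0:f, 5:d}
ways to finish when only these pieces remain (= sum over removing one remaining piece with nothing left below it):
  1 left: {4}→1  {5}→1
  2 left: {3,4}→1  {4,5}→2
  3 left: {2,3,4}→1  {3,4,5}→3
  4 left: {1,2,3,4}→1  {2,3,4,5}→4
  placing 0:f first → 5 extensions
  placing 5:d first → 1 extensions
total linear extensions = 6

6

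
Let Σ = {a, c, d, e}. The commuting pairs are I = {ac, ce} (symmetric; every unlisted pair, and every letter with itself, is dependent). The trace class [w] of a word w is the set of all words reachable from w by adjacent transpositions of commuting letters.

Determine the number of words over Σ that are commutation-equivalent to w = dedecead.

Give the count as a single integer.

0(d) covers ∅
1(e) covers 0:d
2(d) covers 1:e
3(e) covers 2:d
4(c) covers 2:d
5(e) covers 3:e
6(a) covers 5:e
7(d) covers 4:c, 6:a
floor of heap: 0:d
completions by unplaced set U, small U first (add the entries for U minus each lowest piece of U):
  |U|=1: {7}:1
  |U|=2: {4,7}:1  {6,7}:1
  |U|=3: {4,6,7}:2  {5,6,7}:1
  |U|=4: {3,5,6,7}:1  {4,5,6,7}:3
  |U|=5: {3,4,5,6,7}:4
  |U|=6: {2,3,4,5,6,7}:4
  start at 0(d): 4

4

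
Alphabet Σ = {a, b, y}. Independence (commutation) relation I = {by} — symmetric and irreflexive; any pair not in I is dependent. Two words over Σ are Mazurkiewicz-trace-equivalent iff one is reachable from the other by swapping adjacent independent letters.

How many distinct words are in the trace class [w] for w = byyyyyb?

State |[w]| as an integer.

21

drop 0:b onto floor
drop 1:y onto floor
drop 2:y onto {1:y}
drop 3:y onto {2:y}
drop 4:y onto {3:y}
drop 5:y onto {4:y}
drop 6:b onto {0:b}
ground layer = {0:b, 1:y}
drop-orders for the pieces not yet dropped (sum over which currently-grounded one goes next):
  1 to go: {5} 1  {6} 1
  2 to go: {0,6} 1  {4,5} 1  {5,6} 2
  3 to go: {0,5,6} 3  {3,4,5} 1  {4,5,6} 3
  4 to go: {0,4,5,6} 6  {2,3,4,5} 1  {3,4,5,6} 4
  5 to go: {0,3,4,5,6} 10  {1,2,3,4,5} 1  {2,3,4,5,6} 5
  if 0:b drops first: 6 orders
  if 1:y drops first: 15 orders
heap linearizations: 21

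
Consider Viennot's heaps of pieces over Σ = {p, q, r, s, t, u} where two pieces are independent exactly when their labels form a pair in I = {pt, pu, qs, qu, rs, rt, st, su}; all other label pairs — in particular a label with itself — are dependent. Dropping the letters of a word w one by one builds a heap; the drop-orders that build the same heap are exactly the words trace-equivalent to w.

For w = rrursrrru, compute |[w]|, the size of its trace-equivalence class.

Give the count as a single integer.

9

piece 0:r — minimal
piece 1:r rests on {0:r}
piece 2:u rests on {1:r}
piece 3:r rests on {2:u}
piece 4:s — minimal
piece 5:r rests on {3:r}
piece 6:r rests on {5:r}
piece 7:r rests on {6:r}
piece 8:u rests on {7:r}
minimal pieces: {0:r, 4:s}
ways to finish when only these pieces remain (= sum over removing one remaining piece with nothing left below it):
  1 left: {4}→1  {8}→1
  2 left: {4,8}→2  {7,8}→1
  3 left: {4,7,8}→3  {6,7,8}→1
  4 left: {4,6,7,8}→4  {5,6,7,8}→1
  5 left: {3,5,6,7,8}→1  {4,5,6,7,8}→5
  6 left: {2,3,5,6,7,8}→1  {3,4,5,6,7,8}→6
  7 left: {1,2,3,5,6,7,8}→1  {2,3,4,5,6,7,8}→7
  placing 0:r first → 8 extensions
  placing 4:s first → 1 extensions
total linear extensions = 9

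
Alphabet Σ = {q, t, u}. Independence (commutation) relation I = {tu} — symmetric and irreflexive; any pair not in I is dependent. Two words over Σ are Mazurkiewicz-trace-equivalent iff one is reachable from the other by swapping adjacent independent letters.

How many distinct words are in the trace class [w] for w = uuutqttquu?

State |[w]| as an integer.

#0=u has no predecessor
#1=u depends on [0:u]
#2=u depends on [1:u]
#3=t has no predecessor
#4=q depends on [2:u, 3:t]
#5=t depends on [4:q]
#6=t depends on [5:t]
#7=q depends on [6:t]
#8=u depends on [7:q]
#9=u depends on [8:u]
sources: [0:u, 3:t]
N(rest) = Σ N(rest − s) over sources s of rest; N(one piece) = 1:
  size 1 → [9]=1
  size 2 → [8,9]=1
  size 3 → [7,8,9]=1
  size 4 → [6,7,8,9]=1
  size 5 → [5,6,7,8,9]=1
  size 6 → [4,5,6,7,8,9]=1
  size 7 → [2,4,5,6,7,8,9]=1  [3,4,5,6,7,8,9]=1
  size 8 → [1,2,4,5,6,7,8,9]=1  [2,3,4,5,6,7,8,9]=2
  first=0(u) contributes 3
  first=3(t) contributes 1
|[w]| = 4

4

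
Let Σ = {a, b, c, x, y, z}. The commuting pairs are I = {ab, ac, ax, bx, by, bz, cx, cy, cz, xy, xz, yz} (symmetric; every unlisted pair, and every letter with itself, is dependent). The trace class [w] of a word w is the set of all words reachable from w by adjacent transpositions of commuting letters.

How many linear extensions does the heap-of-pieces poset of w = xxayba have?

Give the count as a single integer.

60

0(x) covers ∅
1(x) covers 0:x
2(a) covers ∅
3(y) covers 2:a
4(b) covers ∅
5(a) covers 3:y
floor of heap: 0:x, 2:a, 4:b
completions by unplaced set U, small U first (add the entries for U minus each lowest piece of U):
  |U|=1: {1}:1  {4}:1  {5}:1
  |U|=2: {0,1}:1  {1,4}:2  {1,5}:2  {3,5}:1  {4,5}:2
  |U|=3: {0,1,4}:3  {0,1,5}:3  {1,3,5}:3  {1,4,5}:6  {2,3,5}:1  {3,4,5}:3
  |U|=4: {0,1,3,5}:6  {0,1,4,5}:12  {1,2,3,5}:4  {1,3,4,5}:12  {2,3,4,5}:4
  start at 0(x): 20
  start at 2(a): 30
  start at 4(b): 10
sum over floor = 60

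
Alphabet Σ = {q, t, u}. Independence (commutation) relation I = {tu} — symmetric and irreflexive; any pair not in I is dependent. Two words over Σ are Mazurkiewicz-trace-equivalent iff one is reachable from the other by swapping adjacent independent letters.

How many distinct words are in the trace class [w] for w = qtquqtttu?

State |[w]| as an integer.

0(q) covers ∅
1(t) covers 0:q
2(q) covers 1:t
3(u) covers 2:q
4(q) covers 3:u
5(t) covers 4:q
6(t) covers 5:t
7(t) covers 6:t
8(u) covers 4:q
floor of heap: 0:q
completions by unplaced set U, small U first (add the entries for U minus each lowest piece of U):
  |U|=1: {7}:1  {8}:1
  |U|=2: {6,7}:1  {7,8}:2
  |U|=3: {5,6,7}:1  {6,7,8}:3
  |U|=4: {5,6,7,8}:4
  |U|=5: {4,5,6,7,8}:4
  |U|=6: {3,4,5,6,7,8}:4
  |U|=7: {2,3,4,5,6,7,8}:4
  start at 0(q): 4

4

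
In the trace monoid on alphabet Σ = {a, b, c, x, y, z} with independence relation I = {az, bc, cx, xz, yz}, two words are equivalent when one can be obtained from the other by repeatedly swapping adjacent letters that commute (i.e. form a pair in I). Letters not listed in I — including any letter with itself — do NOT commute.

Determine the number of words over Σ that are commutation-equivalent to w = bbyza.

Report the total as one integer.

piece 0:b — minimal
piece 1:b rests on {0:b}
piece 2:y rests on {1:b}
piece 3:z rests on {1:b}
piece 4:a rests on {2:y}
minimal pieces: {0:b}
ways to finish when only these pieces remain (= sum over removing one remaining piece with nothing left below it):
  1 left: {3}→1  {4}→1
  2 left: {2,4}→1  {3,4}→2
  3 left: {2,3,4}→3
  placing 0:b first → 3 extensions

3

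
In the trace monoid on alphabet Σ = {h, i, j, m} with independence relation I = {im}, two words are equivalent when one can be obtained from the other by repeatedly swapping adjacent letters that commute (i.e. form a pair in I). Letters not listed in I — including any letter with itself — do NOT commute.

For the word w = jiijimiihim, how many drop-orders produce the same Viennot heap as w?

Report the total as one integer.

drop 0:j onto floor
drop 1:i onto {0:j}
drop 2:i onto {1:i}
drop 3:j onto {2:i}
drop 4:i onto {3:j}
drop 5:m onto {3:j}
drop 6:i onto {4:i}
drop 7:i onto {6:i}
drop 8:h onto {5:m, 7:i}
drop 9:i onto {8:h}
drop 10:m onto {8:h}
ground layer = {0:j}
drop-orders for the pieces not yet dropped (sum over which currently-grounded one goes next):
  1 to go: {9} 1  {10} 1
  2 to go: {9,10} 2
  3 to go: {8,9,10} 2
  4 to go: {5,8,9,10} 2  {7,8,9,10} 2
  5 to go: {5,7,8,9,10} 4  {6,7,8,9,10} 2
  6 to go: {4,6,7,8,9,10} 2  {5,6,7,8,9,10} 6
  7 to go: {4,5,6,7,8,9,10} 8
  8 to go: {3,4,5,6,7,8,9,10} 8
  9 to go: {2,3,4,5,6,7,8,9,10} 8
  if 0:j drops first: 8 orders

8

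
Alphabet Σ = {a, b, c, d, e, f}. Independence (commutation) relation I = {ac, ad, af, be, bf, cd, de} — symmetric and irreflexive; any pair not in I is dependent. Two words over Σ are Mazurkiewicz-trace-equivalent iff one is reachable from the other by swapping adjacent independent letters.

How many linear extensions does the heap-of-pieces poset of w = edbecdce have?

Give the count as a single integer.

28

#0=e has no predecessor
#1=d has no predecessor
#2=b depends on [1:d]
#3=e depends on [0:e]
#4=c depends on [2:b, 3:e]
#5=d depends on [2:b]
#6=c depends on [4:c]
#7=e depends on [6:c]
sources: [0:e, 1:d]
N(rest) = Σ N(rest − s) over sources s of rest; N(one piece) = 1:
  size 1 → [5]=1  [7]=1
  size 2 → [5,7]=2  [6,7]=1
  size 3 → [4,6,7]=1  [5,6,7]=3
  size 4 → [3,4,6,7]=1  [4,5,6,7]=4
  size 5 → [0,3,4,6,7]=1  [2,4,5,6,7]=4  [3,4,5,6,7]=5
  size 6 → [0,3,4,5,6,7]=6  [1,2,4,5,6,7]=4  [2,3,4,5,6,7]=9
  first=0(e) contributes 13
  first=1(d) contributes 15
|[w]| = 28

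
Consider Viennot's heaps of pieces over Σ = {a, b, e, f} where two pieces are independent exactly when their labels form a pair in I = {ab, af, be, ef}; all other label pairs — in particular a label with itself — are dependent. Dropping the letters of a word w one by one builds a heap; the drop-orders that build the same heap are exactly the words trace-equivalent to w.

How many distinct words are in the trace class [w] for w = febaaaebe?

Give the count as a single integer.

84

drop 0:f onto floor
drop 1:e onto floor
drop 2:b onto {0:f}
drop 3:a onto {1:e}
drop 4:a onto {3:a}
drop 5:a onto {4:a}
drop 6:e onto {5:a}
drop 7:b onto {2:b}
drop 8:e onto {6:e}
ground layer = {0:f, 1:e}
drop-orders for the pieces not yet dropped (sum over which currently-grounded one goes next):
  1 to go: {7} 1  {8} 1
  2 to go: {2,7} 1  {6,8} 1  {7,8} 2
  3 to go: {0,2,7} 1  {2,7,8} 3  {5,6,8} 1  {6,7,8} 3
  4 to go: {0,2,7,8} 4  {2,6,7,8} 6  {4,5,6,8} 1  {5,6,7,8} 4
  5 to go: {0,2,6,7,8} 10  {2,5,6,7,8} 10  {3,4,5,6,8} 1  {4,5,6,7,8} 5
  6 to go: {0,2,5,6,7,8} 20  {1,3,4,5,6,8} 1  {2,4,5,6,7,8} 15  {3,4,5,6,7,8} 6
  7 to go: {0,2,4,5,6,7,8} 35  {1,3,4,5,6,7,8} 7  {2,3,4,5,6,7,8} 21
  if 0:f drops first: 28 orders
  if 1:e drops first: 56 orders
heap linearizations: 84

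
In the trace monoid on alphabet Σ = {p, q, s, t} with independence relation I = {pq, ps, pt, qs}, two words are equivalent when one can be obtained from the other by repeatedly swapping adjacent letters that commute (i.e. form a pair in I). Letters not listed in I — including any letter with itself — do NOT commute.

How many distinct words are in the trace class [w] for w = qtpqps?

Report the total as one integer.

drop 0:q onto floor
drop 1:t onto {0:q}
drop 2:p onto floor
drop 3:q onto {1:t}
drop 4:p onto {2:p}
drop 5:s onto {1:t}
ground layer = {0:q, 2:p}
drop-orders for the pieces not yet dropped (sum over which currently-grounded one goes next):
  1 to go: {3} 1  {4} 1  {5} 1
  2 to go: {2,4} 1  {3,4} 2  {3,5} 2  {4,5} 2
  3 to go: {1,3,5} 2  {2,3,4} 3  {2,4,5} 3  {3,4,5} 6
  4 to go: {0,1,3,5} 2  {1,3,4,5} 8  {2,3,4,5} 12
  if 0:q drops first: 20 orders
  if 2:p drops first: 10 orders
heap linearizations: 30

30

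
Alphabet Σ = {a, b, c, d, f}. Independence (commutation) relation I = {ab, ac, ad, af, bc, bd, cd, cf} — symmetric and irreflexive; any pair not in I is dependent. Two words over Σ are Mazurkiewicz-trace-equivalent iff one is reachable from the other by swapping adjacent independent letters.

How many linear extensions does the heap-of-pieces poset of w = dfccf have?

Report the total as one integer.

#0=d has no predecessor
#1=f depends on [0:d]
#2=c has no predecessor
#3=c depends on [2:c]
#4=f depends on [1:f]
sources: [0:d, 2:c]
N(rest) = Σ N(rest − s) over sources s of rest; N(one piece) = 1:
  size 1 → [3]=1  [4]=1
  size 2 → [1,4]=1  [2,3]=1  [3,4]=2
  size 3 → [0,1,4]=1  [1,3,4]=3  [2,3,4]=3
  first=0(d) contributes 6
  first=2(c) contributes 4
|[w]| = 10

10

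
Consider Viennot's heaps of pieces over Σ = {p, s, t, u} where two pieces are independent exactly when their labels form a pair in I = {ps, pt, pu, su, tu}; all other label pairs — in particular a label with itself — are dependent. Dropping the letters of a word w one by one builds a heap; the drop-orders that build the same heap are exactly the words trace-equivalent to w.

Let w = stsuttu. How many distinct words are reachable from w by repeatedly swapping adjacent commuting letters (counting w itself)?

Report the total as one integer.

piece 0:s — minimal
piece 1:t rests on {0:s}
piece 2:s rests on {1:t}
piece 3:u — minimal
piece 4:t rests on {2:s}
piece 5:t rests on {4:t}
piece 6:u rests on {3:u}
minimal pieces: {0:s, 3:u}
ways to finish when only these pieces remain (= sum over removing one remaining piece with nothing left below it):
  1 left: {5}→1  {6}→1
  2 left: {3,6}→1  {4,5}→1  {5,6}→2
  3 left: {2,4,5}→1  {3,5,6}→3  {4,5,6}→3
  4 left: {1,2,4,5}→1  {2,4,5,6}→4  {3,4,5,6}→6
  5 left: {0,1,2,4,5}→1  {1,2,4,5,6}→5  {2,3,4,5,6}→10
  placing 0:s first → 15 extensions
  placing 3:u first → 6 extensions
total linear extensions = 21

21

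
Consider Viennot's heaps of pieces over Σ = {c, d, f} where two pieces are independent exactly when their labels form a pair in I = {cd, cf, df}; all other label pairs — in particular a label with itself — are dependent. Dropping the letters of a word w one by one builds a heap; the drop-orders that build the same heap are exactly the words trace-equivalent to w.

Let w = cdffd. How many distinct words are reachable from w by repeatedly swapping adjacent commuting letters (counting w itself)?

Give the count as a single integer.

30

0(c) covers ∅
1(d) covers ∅
2(f) covers ∅
3(f) covers 2:f
4(d) covers 1:d
floor of heap: 0:c, 1:d, 2:f
completions by unplaced set U, small U first (add the entries for U minus each lowest piece of U):
  |U|=1: {0}:1  {3}:1  {4}:1
  |U|=2: {0,3}:2  {0,4}:2  {1,4}:1  {2,3}:1  {3,4}:2
  |U|=3: {0,1,4}:3  {0,2,3}:3  {0,3,4}:6  {1,3,4}:3  {2,3,4}:3
  start at 0(c): 6
  start at 1(d): 12
  start at 2(f): 12
sum over floor = 30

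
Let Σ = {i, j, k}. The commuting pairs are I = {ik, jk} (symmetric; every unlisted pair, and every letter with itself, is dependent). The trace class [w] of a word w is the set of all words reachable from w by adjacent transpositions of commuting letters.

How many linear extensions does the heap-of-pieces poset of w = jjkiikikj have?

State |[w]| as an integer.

84

piece 0:j — minimal
piece 1:j rests on {0:j}
piece 2:k — minimal
piece 3:i rests on {1:j}
piece 4:i rests on {3:i}
piece 5:k rests on {2:k}
piece 6:i rests on {4:i}
piece 7:k rests on {5:k}
piece 8:j rests on {6:i}
minimal pieces: {0:j, 2:k}
ways to finish when only these pieces remain (= sum over removing one remaining piece with nothing left below it):
  1 left: {7}→1  {8}→1
  2 left: {5,7}→1  {6,8}→1  {7,8}→2
  3 left: {2,5,7}→1  {4,6,8}→1  {5,7,8}→3  {6,7,8}→3
  4 left: {2,5,7,8}→4  {3,4,6,8}→1  {4,6,7,8}→4  {5,6,7,8}→6
  5 left: {1,3,4,6,8}→1  {2,5,6,7,8}→10  {3,4,6,7,8}→5  {4,5,6,7,8}→10
  6 left: {0,1,3,4,6,8}→1  {1,3,4,6,7,8}→6  {2,4,5,6,7,8}→20  {3,4,5,6,7,8}→15
  7 left: {0,1,3,4,6,7,8}→7  {1,3,4,5,6,7,8}→21  {2,3,4,5,6,7,8}→35
  placing 0:j first → 56 extensions
  placing 2:k first → 28 extensions
total linear extensions = 84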